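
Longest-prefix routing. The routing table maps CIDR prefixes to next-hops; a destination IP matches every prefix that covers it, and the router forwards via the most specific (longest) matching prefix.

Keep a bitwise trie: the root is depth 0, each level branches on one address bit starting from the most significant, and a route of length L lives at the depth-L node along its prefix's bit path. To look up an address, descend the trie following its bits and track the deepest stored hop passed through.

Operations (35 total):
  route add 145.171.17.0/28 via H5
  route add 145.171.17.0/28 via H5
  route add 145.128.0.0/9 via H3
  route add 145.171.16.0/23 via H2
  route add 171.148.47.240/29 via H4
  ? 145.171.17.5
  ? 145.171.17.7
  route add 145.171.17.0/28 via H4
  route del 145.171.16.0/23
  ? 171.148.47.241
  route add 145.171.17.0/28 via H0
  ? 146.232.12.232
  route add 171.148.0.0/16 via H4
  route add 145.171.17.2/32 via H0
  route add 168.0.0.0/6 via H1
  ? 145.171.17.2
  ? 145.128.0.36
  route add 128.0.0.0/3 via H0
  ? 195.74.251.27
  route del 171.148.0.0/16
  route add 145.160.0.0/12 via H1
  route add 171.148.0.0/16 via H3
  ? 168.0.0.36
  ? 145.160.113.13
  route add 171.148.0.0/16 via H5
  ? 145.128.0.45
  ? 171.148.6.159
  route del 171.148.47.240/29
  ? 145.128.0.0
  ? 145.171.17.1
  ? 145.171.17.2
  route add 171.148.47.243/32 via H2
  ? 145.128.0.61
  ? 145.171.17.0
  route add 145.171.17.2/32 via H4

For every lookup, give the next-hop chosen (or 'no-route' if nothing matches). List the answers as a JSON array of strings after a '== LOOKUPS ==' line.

Trace:
  add 145.171.17.0/28 -> H5 at depth 28
  add 145.171.17.0/28 -> H5 at depth 28
  add 145.128.0.0/9 -> H3 at depth 9
  add 145.171.16.0/23 -> H2 at depth 23
  add 171.148.47.240/29 -> H4 at depth 29
  Q 145.171.17.5: descend 1001000110101011000100010000 ; hops seen [H3,H2,H5] ; pick H5
  Q 145.171.17.7: descend 1001000110101011000100010000 ; hops seen [H3,H2,H5] ; pick H5
  add 145.171.17.0/28 -> H4 at depth 28
  del 145.171.16.0/23 (clear depth 23)
  Q 171.148.47.241: descend 10101011100101000010111111110 ; hops seen [H4] ; pick H4
  add 145.171.17.0/28 -> H0 at depth 28
  Q 146.232.12.232: descend 100100 ; hops seen [∅] ; pick no-route
  add 171.148.0.0/16 -> H4 at depth 16
  add 145.171.17.2/32 -> H0 at depth 32
  add 168.0.0.0/6 -> H1 at depth 6
  Q 145.171.17.2: descend 10010001101010110001000100000010 ; hops seen [H3,H0,H0] ; pick H0
  Q 145.128.0.36: descend 1001000110 ; hops seen [H3] ; pick H3
  add 128.0.0.0/3 -> H0 at depth 3
  Q 195.74.251.27: descend 1 ; hops seen [∅] ; pick no-route
  del 171.148.0.0/16 (clear depth 16)
  add 145.160.0.0/12 -> H1 at depth 12
  add 171.148.0.0/16 -> H3 at depth 16
  Q 168.0.0.36: descend 101010 ; hops seen [H1] ; pick H1
  Q 145.160.113.13: descend 100100011010 ; hops seen [H0,H3,H1] ; pick H1
  add 171.148.0.0/16 -> H5 at depth 16
  Q 145.128.0.45: descend 1001000110 ; hops seen [H0,H3] ; pick H3
  Q 171.148.6.159: descend 101010111001010000 ; hops seen [H1,H5] ; pick H5
  del 171.148.47.240/29 (clear depth 29)
  Q 145.128.0.0: descend 1001000110 ; hops seen [H0,H3] ; pick H3
  Q 145.171.17.1: descend 100100011010101100010001000000 ; hops seen [H0,H3,H1,H0] ; pick H0
  Q 145.171.17.2: descend 10010001101010110001000100000010 ; hops seen [H0,H3,H1,H0,H0] ; pick H0
  add 171.148.47.243/32 -> H2 at depth 32
  Q 145.128.0.61: descend 1001000110 ; hops seen [H0,H3] ; pick H3
  Q 145.171.17.0: descend 100100011010101100010001000000 ; hops seen [H0,H3,H1,H0] ; pick H0
  add 145.171.17.2/32 -> H4 at depth 32

== LOOKUPS ==
["H5","H5","H4","no-route","H0","H3","no-route","H1","H1","H3","H5","H3","H0","H0","H3","H0"]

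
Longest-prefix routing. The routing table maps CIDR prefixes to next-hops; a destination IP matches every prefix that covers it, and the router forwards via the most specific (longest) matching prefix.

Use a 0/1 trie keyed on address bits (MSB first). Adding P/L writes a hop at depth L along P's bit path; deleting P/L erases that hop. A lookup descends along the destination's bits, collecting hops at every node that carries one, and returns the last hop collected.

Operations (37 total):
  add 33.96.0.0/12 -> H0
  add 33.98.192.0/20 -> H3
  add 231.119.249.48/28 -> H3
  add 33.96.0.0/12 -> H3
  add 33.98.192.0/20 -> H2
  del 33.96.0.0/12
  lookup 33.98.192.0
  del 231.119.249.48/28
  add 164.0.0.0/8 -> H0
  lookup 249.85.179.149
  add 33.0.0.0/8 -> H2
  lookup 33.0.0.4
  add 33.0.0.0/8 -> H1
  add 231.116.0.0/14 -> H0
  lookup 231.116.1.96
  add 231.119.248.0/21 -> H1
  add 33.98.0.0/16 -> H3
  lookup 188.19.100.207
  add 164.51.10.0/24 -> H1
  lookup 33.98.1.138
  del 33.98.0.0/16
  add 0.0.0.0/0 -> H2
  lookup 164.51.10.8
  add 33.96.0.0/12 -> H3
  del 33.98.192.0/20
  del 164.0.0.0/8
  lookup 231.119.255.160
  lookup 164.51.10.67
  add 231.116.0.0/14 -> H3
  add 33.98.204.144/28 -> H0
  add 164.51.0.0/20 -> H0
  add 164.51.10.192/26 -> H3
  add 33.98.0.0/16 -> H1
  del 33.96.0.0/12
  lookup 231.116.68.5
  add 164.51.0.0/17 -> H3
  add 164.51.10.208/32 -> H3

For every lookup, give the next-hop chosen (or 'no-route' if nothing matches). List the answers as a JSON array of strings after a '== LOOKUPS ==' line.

Trace:
  add 33.96.0.0/12 -> H0 at depth 12
  add 33.98.192.0/20 -> H3 at depth 20
  add 231.119.249.48/28 -> H3 at depth 28
  add 33.96.0.0/12 -> H3 at depth 12
  add 33.98.192.0/20 -> H2 at depth 20
  - 33.96.0.0/12 clear@12
  lookup 33.98.192.0: bits 00100001011000101100 walk d0:-→d1:-→d2:-→d3:-→d4:-→d5:-→d6:-→d7:-→d8:-→d9:-→d10:-→d11:-→d12:-→d13:-→d14:-→d15:-→d16:-→d17:-→d18:-→d19:-→d20:H2 -> H2
  - 231.119.249.48/28 clear@28
  add 164.0.0.0/8 -> H0 at depth 8
  lookup 249.85.179.149: bits 111 walk d0:-→d1:-→d2:-→d3:- -> no-route
  add 33.0.0.0/8 -> H2 at depth 8
  lookup 33.0.0.4: bits 001000010 walk d0:-→d1:-→d2:-→d3:-→d4:-→d5:-→d6:-→d7:-→d8:H2→d9:- -> H2
  add 33.0.0.0/8 -> H1 at depth 8
  add 231.116.0.0/14 -> H0 at depth 14
  lookup 231.116.1.96: bits 11100111011101 walk d0:-→d1:-→d2:-→d3:-→d4:-→d5:-→d6:-→d7:-→d8:-→d9:-→d10:-→d11:-→d12:-→d13:-→d14:H0 -> H0
  add 231.119.248.0/21 -> H1 at depth 21
  add 33.98.0.0/16 -> H3 at depth 16
  lookup 188.19.100.207: bits 101 walk d0:-→d1:-→d2:-→d3:- -> no-route
  add 164.51.10.0/24 -> H1 at depth 24
  lookup 33.98.1.138: bits 0010000101100010 walk d0:-→d1:-→d2:-→d3:-→d4:-→d5:-→d6:-→d7:-→d8:H1→d9:-→d10:-→d11:-→d12:-→d13:-→d14:-→d15:-→d16:H3 -> H3
  - 33.98.0.0/16 clear@16
  add 0.0.0.0/0 -> H2 at depth 0
  lookup 164.51.10.8: bits 101001000011001100001010 walk d0:H2→d1:-→d2:-→d3:-→d4:-→d5:-→d6:-→d7:-→d8:H0→d9:-→d10:-→d11:-→d12:-→d13:-→d14:-→d15:-→d16:-→d17:-→d18:-→d19:-→d20:-→d21:-→d22:-→d23:-→d24:H1 -> H1
  add 33.96.0.0/12 -> H3 at depth 12
  - 33.98.192.0/20 clear@20
  - 164.0.0.0/8 clear@8
  lookup 231.119.255.160: bits 111001110111011111111 walk d0:H2→d1:-→d2:-→d3:-→d4:-→d5:-→d6:-→d7:-→d8:-→d9:-→d10:-→d11:-→d12:-→d13:-→d14:H0→d15:-→d16:-→d17:-→d18:-→d19:-→d20:-→d21:H1 -> H1
  lookup 164.51.10.67: bits 101001000011001100001010 walk d0:H2→d1:-→d2:-→d3:-→d4:-→d5:-→d6:-→d7:-→d8:-→d9:-→d10:-→d11:-→d12:-→d13:-→d14:-→d15:-→d16:-→d17:-→d18:-→d19:-→d20:-→d21:-→d22:-→d23:-→d24:H1 -> H1
  add 231.116.0.0/14 -> H3 at depth 14
  add 33.98.204.144/28 -> H0 at depth 28
  add 164.51.0.0/20 -> H0 at depth 20
  add 164.51.10.192/26 -> H3 at depth 26
  add 33.98.0.0/16 -> H1 at depth 16
  - 33.96.0.0/12 clear@12
  lookup 231.116.68.5: bits 11100111011101 walk d0:H2→d1:-→d2:-→d3:-→d4:-→d5:-→d6:-→d7:-→d8:-→d9:-→d10:-→d11:-→d12:-→d13:-→d14:H3 -> H3
  add 164.51.0.0/17 -> H3 at depth 17
  add 164.51.10.208/32 -> H3 at depth 32

== LOOKUPS ==
["H2","no-route","H2","H0","no-route","H3","H1","H1","H1","H3"]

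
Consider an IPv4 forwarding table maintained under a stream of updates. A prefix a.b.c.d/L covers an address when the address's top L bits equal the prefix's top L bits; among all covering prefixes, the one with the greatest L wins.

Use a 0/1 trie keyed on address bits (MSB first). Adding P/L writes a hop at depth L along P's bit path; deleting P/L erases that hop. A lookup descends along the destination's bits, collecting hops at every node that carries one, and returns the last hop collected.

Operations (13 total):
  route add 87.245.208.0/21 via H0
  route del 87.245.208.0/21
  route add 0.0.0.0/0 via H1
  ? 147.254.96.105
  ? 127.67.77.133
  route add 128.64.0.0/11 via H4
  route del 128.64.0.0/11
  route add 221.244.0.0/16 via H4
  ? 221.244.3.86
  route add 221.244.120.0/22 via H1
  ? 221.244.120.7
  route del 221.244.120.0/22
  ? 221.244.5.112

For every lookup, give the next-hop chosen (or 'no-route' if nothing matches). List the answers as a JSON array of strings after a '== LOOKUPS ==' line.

Process each operation:
  + 87.245.208.0/21 (H0) depth=21
  del 87.245.208.0/21 (clear depth 21)
  + 0.0.0.0/0 (H1) depth=0
  ? 147.254.96.105  path d0:H1  best=H1
  ? 127.67.77.133  path d0:H1→d1:-→d2:-  best=H1
  + 128.64.0.0/11 (H4) depth=11
  del 128.64.0.0/11 (clear depth 11)
  + 221.244.0.0/16 (H4) depth=16
  ? 221.244.3.86  path d0:H1→d1:-→d2:-→d3:-→d4:-→d5:-→d6:-→d7:-→d8:-→d9:-→d10:-→d11:-→d12:-→d13:-→d14:-→d15:-→d16:H4  best=H4
  + 221.244.120.0/22 (H1) depth=22
  ? 221.244.120.7  path d0:H1→d1:-→d2:-→d3:-→d4:-→d5:-→d6:-→d7:-→d8:-→d9:-→d10:-→d11:-→d12:-→d13:-→d14:-→d15:-→d16:H4→d17:-→d18:-→d19:-→d20:-→d21:-→d22:H1  best=H1
  del 221.244.120.0/22 (clear depth 22)
  ? 221.244.5.112  path d0:H1→d1:-→d2:-→d3:-→d4:-→d5:-→d6:-→d7:-→d8:-→d9:-→d10:-→d11:-→d12:-→d13:-→d14:-→d15:-→d16:H4→d17:-  best=H4

== LOOKUPS ==
["H1","H1","H4","H1","H4"]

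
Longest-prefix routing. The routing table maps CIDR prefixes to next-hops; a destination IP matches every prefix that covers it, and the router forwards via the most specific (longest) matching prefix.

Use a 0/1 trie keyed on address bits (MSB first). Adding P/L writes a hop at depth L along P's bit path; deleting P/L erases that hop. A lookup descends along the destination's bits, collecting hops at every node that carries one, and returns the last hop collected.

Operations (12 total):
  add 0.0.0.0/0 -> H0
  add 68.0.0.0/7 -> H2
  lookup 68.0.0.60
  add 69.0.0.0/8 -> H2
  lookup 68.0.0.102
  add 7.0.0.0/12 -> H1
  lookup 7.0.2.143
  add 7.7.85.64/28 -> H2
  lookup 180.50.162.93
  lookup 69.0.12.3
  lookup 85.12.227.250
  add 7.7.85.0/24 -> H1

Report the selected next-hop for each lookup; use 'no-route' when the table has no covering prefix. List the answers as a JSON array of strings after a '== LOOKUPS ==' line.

Trace:
  add 0.0.0.0/0 -> H0 at depth 0
  add 68.0.0.0/7 -> H2 at depth 7
  Q 68.0.0.60: descend 0100010 ; hops seen [H0,H2] ; pick H2
  add 69.0.0.0/8 -> H2 at depth 8
  Q 68.0.0.102: descend 0100010 ; hops seen [H0,H2] ; pick H2
  add 7.0.0.0/12 -> H1 at depth 12
  Q 7.0.2.143: descend 000001110000 ; hops seen [H0,H1] ; pick H1
  add 7.7.85.64/28 -> H2 at depth 28
  Q 180.50.162.93: descend ε ; hops seen [H0] ; pick H0
  Q 69.0.12.3: descend 01000101 ; hops seen [H0,H2,H2] ; pick H2
  Q 85.12.227.250: descend 010 ; hops seen [H0] ; pick H0
  add 7.7.85.0/24 -> H1 at depth 24

== LOOKUPS ==
["H2","H2","H1","H0","H2","H0"]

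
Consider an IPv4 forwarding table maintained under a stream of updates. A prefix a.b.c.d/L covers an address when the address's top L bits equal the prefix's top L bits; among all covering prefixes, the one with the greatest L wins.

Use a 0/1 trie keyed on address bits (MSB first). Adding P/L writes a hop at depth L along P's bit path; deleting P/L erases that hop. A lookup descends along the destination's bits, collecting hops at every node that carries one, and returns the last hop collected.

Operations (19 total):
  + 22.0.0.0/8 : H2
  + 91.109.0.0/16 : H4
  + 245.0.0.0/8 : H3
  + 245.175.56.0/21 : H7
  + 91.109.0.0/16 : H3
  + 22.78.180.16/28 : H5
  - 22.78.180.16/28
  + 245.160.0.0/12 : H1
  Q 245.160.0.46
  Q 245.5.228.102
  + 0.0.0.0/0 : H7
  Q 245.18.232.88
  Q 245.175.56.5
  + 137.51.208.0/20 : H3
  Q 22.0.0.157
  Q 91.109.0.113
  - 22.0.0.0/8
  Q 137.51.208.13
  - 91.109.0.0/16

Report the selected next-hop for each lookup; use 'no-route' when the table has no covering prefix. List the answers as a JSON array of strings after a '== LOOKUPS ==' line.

Apply in order:
  + 22.0.0.0/8 (H2) depth=8
  + 91.109.0.0/16 (H4) depth=16
  + 245.0.0.0/8 (H3) depth=8
  + 245.175.56.0/21 (H7) depth=21
  + 91.109.0.0/16 (H3) depth=16
  + 22.78.180.16/28 (H5) depth=28
  del 22.78.180.16/28 (clear depth 28)
  + 245.160.0.0/12 (H1) depth=12
  Q 245.160.0.46: descend 111101011010 ; hops seen [H3,H1] ; pick H1
  Q 245.5.228.102: descend 11110101 ; hops seen [H3] ; pick H3
  + 0.0.0.0/0 (H7) depth=0
  Q 245.18.232.88: descend 11110101 ; hops seen [H7,H3] ; pick H3
  Q 245.175.56.5: descend 111101011010111100111 ; hops seen [H7,H3,H1,H7] ; pick H7
  + 137.51.208.0/20 (H3) depth=20
  Q 22.0.0.157: descend 000101100 ; hops seen [H7,H2] ; pick H2
  Q 91.109.0.113: descend 0101101101101101 ; hops seen [H7,H3] ; pick H3
  del 22.0.0.0/8 (clear depth 8)
  Q 137.51.208.13: descend 10001001001100111101 ; hops seen [H7,H3] ; pick H3
  del 91.109.0.0/16 (clear depth 16)

== LOOKUPS ==
["H1","H3","H3","H7","H2","H3","H3"]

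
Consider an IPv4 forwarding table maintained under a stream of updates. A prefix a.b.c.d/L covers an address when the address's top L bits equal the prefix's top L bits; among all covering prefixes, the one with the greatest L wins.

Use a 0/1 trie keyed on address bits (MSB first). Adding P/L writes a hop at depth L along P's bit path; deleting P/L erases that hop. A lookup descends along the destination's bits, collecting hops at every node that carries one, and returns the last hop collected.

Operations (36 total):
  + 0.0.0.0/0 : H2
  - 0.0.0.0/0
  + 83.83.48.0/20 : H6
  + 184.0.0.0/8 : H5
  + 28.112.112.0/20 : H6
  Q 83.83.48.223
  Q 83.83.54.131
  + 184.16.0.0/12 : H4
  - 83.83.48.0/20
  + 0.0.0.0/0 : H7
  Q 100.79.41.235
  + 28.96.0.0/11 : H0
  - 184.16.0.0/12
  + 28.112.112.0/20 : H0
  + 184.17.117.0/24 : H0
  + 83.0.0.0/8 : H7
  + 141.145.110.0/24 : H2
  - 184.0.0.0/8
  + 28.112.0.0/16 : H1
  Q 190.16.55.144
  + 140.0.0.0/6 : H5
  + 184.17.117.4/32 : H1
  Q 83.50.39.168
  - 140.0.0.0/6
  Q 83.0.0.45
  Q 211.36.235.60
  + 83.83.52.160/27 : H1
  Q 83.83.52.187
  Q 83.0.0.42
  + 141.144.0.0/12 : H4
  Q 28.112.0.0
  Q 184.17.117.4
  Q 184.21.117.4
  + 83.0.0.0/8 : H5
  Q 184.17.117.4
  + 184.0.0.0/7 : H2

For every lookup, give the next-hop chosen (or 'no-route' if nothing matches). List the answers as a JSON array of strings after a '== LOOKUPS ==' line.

Trace:
  + 0.0.0.0/0 (H2) depth=0
  del 0.0.0.0/0 (clear depth 0)
  + 83.83.48.0/20 (H6) depth=20
  + 184.0.0.0/8 (H5) depth=8
  + 28.112.112.0/20 (H6) depth=20
  lookup 83.83.48.223: bits 01010011010100110011 walk d0:-→d1:-→d2:-→d3:-→d4:-→d5:-→d6:-→d7:-→d8:-→d9:-→d10:-→d11:-→d12:-→d13:-→d14:-→d15:-→d16:-→d17:-→d18:-→d19:-→d20:H6 -> H6
  lookup 83.83.54.131: bits 01010011010100110011 walk d0:-→d1:-→d2:-→d3:-→d4:-→d5:-→d6:-→d7:-→d8:-→d9:-→d10:-→d11:-→d12:-→d13:-→d14:-→d15:-→d16:-→d17:-→d18:-→d19:-→d20:H6 -> H6
  + 184.16.0.0/12 (H4) depth=12
  del 83.83.48.0/20 (clear depth 20)
  + 0.0.0.0/0 (H7) depth=0
  lookup 100.79.41.235: bits 01 walk d0:H7→d1:-→d2:- -> H7
  + 28.96.0.0/11 (H0) depth=11
  del 184.16.0.0/12 (clear depth 12)
  + 28.112.112.0/20 (H0) depth=20
  + 184.17.117.0/24 (H0) depth=24
  + 83.0.0.0/8 (H7) depth=8
  + 141.145.110.0/24 (H2) depth=24
  del 184.0.0.0/8 (clear depth 8)
  + 28.112.0.0/16 (H1) depth=16
  lookup 190.16.55.144: bits 10111 walk d0:H7→d1:-→d2:-→d3:-→d4:-→d5:- -> H7
  + 140.0.0.0/6 (H5) depth=6
  + 184.17.117.4/32 (H1) depth=32
  lookup 83.50.39.168: bits 010100110 walk d0:H7→d1:-→d2:-→d3:-→d4:-→d5:-→d6:-→d7:-→d8:H7→d9:- -> H7
  del 140.0.0.0/6 (clear depth 6)
  lookup 83.0.0.45: bits 010100110 walk d0:H7→d1:-→d2:-→d3:-→d4:-→d5:-→d6:-→d7:-→d8:H7→d9:- -> H7
  lookup 211.36.235.60: bits 1 walk d0:H7→d1:- -> H7
  + 83.83.52.160/27 (H1) depth=27
  lookup 83.83.52.187: bits 010100110101001100110100101 walk d0:H7→d1:-→d2:-→d3:-→d4:-→d5:-→d6:-→d7:-→d8:H7→d9:-→d10:-→d11:-→d12:-→d13:-→d14:-→d15:-→d16:-→d17:-→d18:-→d19:-→d20:-→d21:-→d22:-→d23:-→d24:-→d25:-→d26:-→d27:H1 -> H1
  lookup 83.0.0.42: bits 010100110 walk d0:H7→d1:-→d2:-→d3:-→d4:-→d5:-→d6:-→d7:-→d8:H7→d9:- -> H7
  + 141.144.0.0/12 (H4) depth=12
  lookup 28.112.0.0: bits 00011100011100000 walk d0:H7→d1:-→d2:-→d3:-→d4:-→d5:-→d6:-→d7:-→d8:-→d9:-→d10:-→d11:H0→d12:-→d13:-→d14:-→d15:-→d16:H1→d17:- -> H1
  lookup 184.17.117.4: bits 10111000000100010111010100000100 walk d0:H7→d1:-→d2:-→d3:-→d4:-→d5:-→d6:-→d7:-→d8:-→d9:-→d10:-→d11:-→d12:-→d13:-→d14:-→d15:-→d16:-→d17:-→d18:-→d19:-→d20:-→d21:-→d22:-→d23:-→d24:H0→d25:-→d26:-→d27:-→d28:-→d29:-→d30:-→d31:-→d32:H1 -> H1
  lookup 184.21.117.4: bits 1011100000010 walk d0:H7→d1:-→d2:-→d3:-→d4:-→d5:-→d6:-→d7:-→d8:-→d9:-→d10:-→d11:-→d12:-→d13:- -> H7
  + 83.0.0.0/8 (H5) depth=8
  lookup 184.17.117.4: bits 10111000000100010111010100000100 walk d0:H7→d1:-→d2:-→d3:-→d4:-→d5:-→d6:-→d7:-→d8:-→d9:-→d10:-→d11:-→d12:-→d13:-→d14:-→d15:-→d16:-→d17:-→d18:-→d19:-→d20:-→d21:-→d22:-→d23:-→d24:H0→d25:-→d26:-→d27:-→d28:-→d29:-→d30:-→d31:-→d32:H1 -> H1
  + 184.0.0.0/7 (H2) depth=7

== LOOKUPS ==
["H6","H6","H7","H7","H7","H7","H7","H1","H7","H1","H1","H7","H1"]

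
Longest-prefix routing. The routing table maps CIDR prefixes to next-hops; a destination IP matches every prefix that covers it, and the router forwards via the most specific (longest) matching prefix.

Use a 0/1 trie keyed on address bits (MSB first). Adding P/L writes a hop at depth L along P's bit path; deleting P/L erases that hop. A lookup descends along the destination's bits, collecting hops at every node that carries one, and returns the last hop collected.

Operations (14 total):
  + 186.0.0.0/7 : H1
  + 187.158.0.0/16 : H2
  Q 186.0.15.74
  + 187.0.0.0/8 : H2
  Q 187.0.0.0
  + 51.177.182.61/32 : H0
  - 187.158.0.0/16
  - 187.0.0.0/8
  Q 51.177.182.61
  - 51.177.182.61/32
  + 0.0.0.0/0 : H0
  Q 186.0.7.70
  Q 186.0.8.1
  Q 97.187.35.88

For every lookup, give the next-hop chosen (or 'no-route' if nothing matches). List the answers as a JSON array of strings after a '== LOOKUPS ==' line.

Trace:
  add 186.0.0.0/7 -> H1 at depth 7
  add 187.158.0.0/16 -> H2 at depth 16
  lookup 186.0.15.74: bits 1011101 walk d0:-→d1:-→d2:-→d3:-→d4:-→d5:-→d6:-→d7:H1 -> H1
  add 187.0.0.0/8 -> H2 at depth 8
  lookup 187.0.0.0: bits 10111011 walk d0:-→d1:-→d2:-→d3:-→d4:-→d5:-→d6:-→d7:H1→d8:H2 -> H2
  add 51.177.182.61/32 -> H0 at depth 32
  del 187.158.0.0/16 (clear depth 16)
  del 187.0.0.0/8 (clear depth 8)
  lookup 51.177.182.61: bits 00110011101100011011011000111101 walk d0:-→d1:-→d2:-→d3:-→d4:-→d5:-→d6:-→d7:-→d8:-→d9:-→d10:-→d11:-→d12:-→d13:-→d14:-→d15:-→d16:-→d17:-→d18:-→d19:-→d20:-→d21:-→d22:-→d23:-→d24:-→d25:-→d26:-→d27:-→d28:-→d29:-→d30:-→d31:-→d32:H0 -> H0
  del 51.177.182.61/32 (clear depth 32)
  add 0.0.0.0/0 -> H0 at depth 0
  lookup 186.0.7.70: bits 1011101 walk d0:H0→d1:-→d2:-→d3:-→d4:-→d5:-→d6:-→d7:H1 -> H1
  lookup 186.0.8.1: bits 1011101 walk d0:H0→d1:-→d2:-→d3:-→d4:-→d5:-→d6:-→d7:H1 -> H1
  lookup 97.187.35.88: bits 0 walk d0:H0→d1:- -> H0

== LOOKUPS ==
["H1","H2","H0","H1","H1","H0"]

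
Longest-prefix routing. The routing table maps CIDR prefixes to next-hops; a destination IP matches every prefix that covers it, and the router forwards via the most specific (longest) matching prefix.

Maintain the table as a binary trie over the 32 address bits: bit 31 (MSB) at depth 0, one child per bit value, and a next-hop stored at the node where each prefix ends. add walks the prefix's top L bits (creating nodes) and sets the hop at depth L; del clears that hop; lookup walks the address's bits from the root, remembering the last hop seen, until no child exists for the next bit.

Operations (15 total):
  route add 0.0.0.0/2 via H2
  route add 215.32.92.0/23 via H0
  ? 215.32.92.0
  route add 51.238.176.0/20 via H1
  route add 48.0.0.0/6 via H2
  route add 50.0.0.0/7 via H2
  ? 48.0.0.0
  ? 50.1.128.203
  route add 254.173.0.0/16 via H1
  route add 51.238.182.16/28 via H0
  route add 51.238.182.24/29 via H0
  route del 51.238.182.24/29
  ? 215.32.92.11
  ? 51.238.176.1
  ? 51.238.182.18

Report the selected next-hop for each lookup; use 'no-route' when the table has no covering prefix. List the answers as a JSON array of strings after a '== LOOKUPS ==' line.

Process each operation:
  add 0.0.0.0/2 -> H2 at depth 2
  add 215.32.92.0/23 -> H0 at depth 23
  ? 215.32.92.0  path d0:-→d1:-→d2:-→d3:-→d4:-→d5:-→d6:-→d7:-→d8:-→d9:-→d10:-→d11:-→d12:-→d13:-→d14:-→d15:-→d16:-→d17:-→d18:-→d19:-→d20:-→d21:-→d22:-→d23:H0  best=H0
  add 51.238.176.0/20 -> H1 at depth 20
  add 48.0.0.0/6 -> H2 at depth 6
  add 50.0.0.0/7 -> H2 at depth 7
  ? 48.0.0.0  path d0:-→d1:-→d2:H2→d3:-→d4:-→d5:-→d6:H2  best=H2
  ? 50.1.128.203  path d0:-→d1:-→d2:H2→d3:-→d4:-→d5:-→d6:H2→d7:H2  best=H2
  add 254.173.0.0/16 -> H1 at depth 16
  add 51.238.182.16/28 -> H0 at depth 28
  add 51.238.182.24/29 -> H0 at depth 29
  - 51.238.182.24/29 clear@29
  ? 215.32.92.11  path d0:-→d1:-→d2:-→d3:-→d4:-→d5:-→d6:-→d7:-→d8:-→d9:-→d10:-→d11:-→d12:-→d13:-→d14:-→d15:-→d16:-→d17:-→d18:-→d19:-→d20:-→d21:-→d22:-→d23:H0  best=H0
  ? 51.238.176.1  path d0:-→d1:-→d2:H2→d3:-→d4:-→d5:-→d6:H2→d7:H2→d8:-→d9:-→d10:-→d11:-→d12:-→d13:-→d14:-→d15:-→d16:-→d17:-→d18:-→d19:-→d20:H1→d21:-  best=H1
  ? 51.238.182.18  path d0:-→d1:-→d2:H2→d3:-→d4:-→d5:-→d6:H2→d7:H2→d8:-→d9:-→d10:-→d11:-→d12:-→d13:-→d14:-→d15:-→d16:-→d17:-→d18:-→d19:-→d20:H1→d21:-→d22:-→d23:-→d24:-→d25:-→d26:-→d27:-→d28:H0  best=H0

== LOOKUPS ==
["H0","H2","H2","H0","H1","H0"]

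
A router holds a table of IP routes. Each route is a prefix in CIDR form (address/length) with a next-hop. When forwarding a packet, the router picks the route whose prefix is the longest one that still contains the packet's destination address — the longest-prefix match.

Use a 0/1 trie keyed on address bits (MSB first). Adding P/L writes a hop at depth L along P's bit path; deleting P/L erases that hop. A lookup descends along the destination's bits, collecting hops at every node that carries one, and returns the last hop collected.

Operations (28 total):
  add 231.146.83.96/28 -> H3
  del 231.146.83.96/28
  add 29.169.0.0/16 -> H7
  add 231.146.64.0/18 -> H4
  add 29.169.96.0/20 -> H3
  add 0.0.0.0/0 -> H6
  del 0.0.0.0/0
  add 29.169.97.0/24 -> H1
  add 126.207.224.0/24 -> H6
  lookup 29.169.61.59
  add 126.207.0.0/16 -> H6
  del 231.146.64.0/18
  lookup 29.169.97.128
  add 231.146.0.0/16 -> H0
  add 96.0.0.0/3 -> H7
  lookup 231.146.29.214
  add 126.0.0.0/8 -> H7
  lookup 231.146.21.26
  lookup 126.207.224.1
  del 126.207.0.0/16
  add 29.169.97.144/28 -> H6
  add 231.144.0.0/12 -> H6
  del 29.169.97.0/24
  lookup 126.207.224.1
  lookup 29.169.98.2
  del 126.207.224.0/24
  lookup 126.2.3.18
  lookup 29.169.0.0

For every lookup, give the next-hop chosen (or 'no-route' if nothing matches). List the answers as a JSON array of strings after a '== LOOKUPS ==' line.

Process each operation:
  + 231.146.83.96/28 (H3) depth=28
  - 231.146.83.96/28 clear@28
  + 29.169.0.0/16 (H7) depth=16
  + 231.146.64.0/18 (H4) depth=18
  + 29.169.96.0/20 (H3) depth=20
  + 0.0.0.0/0 (H6) depth=0
  - 0.0.0.0/0 clear@0
  + 29.169.97.0/24 (H1) depth=24
  + 126.207.224.0/24 (H6) depth=24
  lookup 29.169.61.59: bits 00011101101010010 walk d0:-→d1:-→d2:-→d3:-→d4:-→d5:-→d6:-→d7:-→d8:-→d9:-→d10:-→d11:-→d12:-→d13:-→d14:-→d15:-→d16:H7→d17:- -> H7
  + 126.207.0.0/16 (H6) depth=16
  - 231.146.64.0/18 clear@18
  lookup 29.169.97.128: bits 000111011010100101100001 walk d0:-→d1:-→d2:-→d3:-→d4:-→d5:-→d6:-→d7:-→d8:-→d9:-→d10:-→d11:-→d12:-→d13:-→d14:-→d15:-→d16:H7→d17:-→d18:-→d19:-→d20:H3→d21:-→d22:-→d23:-→d24:H1 -> H1
  + 231.146.0.0/16 (H0) depth=16
  + 96.0.0.0/3 (H7) depth=3
  lookup 231.146.29.214: bits 11100111100100100 walk d0:-→d1:-→d2:-→d3:-→d4:-→d5:-→d6:-→d7:-→d8:-→d9:-→d10:-→d11:-→d12:-→d13:-→d14:-→d15:-→d16:H0→d17:- -> H0
  + 126.0.0.0/8 (H7) depth=8
  lookup 231.146.21.26: bits 11100111100100100 walk d0:-→d1:-→d2:-→d3:-→d4:-→d5:-→d6:-→d7:-→d8:-→d9:-→d10:-→d11:-→d12:-→d13:-→d14:-→d15:-→d16:H0→d17:- -> H0
  lookup 126.207.224.1: bits 011111101100111111100000 walk d0:-→d1:-→d2:-→d3:H7→d4:-→d5:-→d6:-→d7:-→d8:H7→d9:-→d10:-→d11:-→d12:-→d13:-→d14:-→d15:-→d16:H6→d17:-→d18:-→d19:-→d20:-→d21:-→d22:-→d23:-→d24:H6 -> H6
  - 126.207.0.0/16 clear@16
  + 29.169.97.144/28 (H6) depth=28
  + 231.144.0.0/12 (H6) depth=12
  - 29.169.97.0/24 clear@24
  lookup 126.207.224.1: bits 011111101100111111100000 walk d0:-→d1:-→d2:-→d3:H7→d4:-→d5:-→d6:-→d7:-→d8:H7→d9:-→d10:-→d11:-→d12:-→d13:-→d14:-→d15:-→d16:-→d17:-→d18:-→d19:-→d20:-→d21:-→d22:-→d23:-→d24:H6 -> H6
  lookup 29.169.98.2: bits 0001110110101001011000 walk d0:-→d1:-→d2:-→d3:-→d4:-→d5:-→d6:-→d7:-→d8:-→d9:-→d10:-→d11:-→d12:-→d13:-→d14:-→d15:-→d16:H7→d17:-→d18:-→d19:-→d20:H3→d21:-→d22:- -> H3
  - 126.207.224.0/24 clear@24
  lookup 126.2.3.18: bits 01111110 walk d0:-→d1:-→d2:-→d3:H7→d4:-→d5:-→d6:-→d7:-→d8:H7 -> H7
  lookup 29.169.0.0: bits 00011101101010010 walk d0:-→d1:-→d2:-→d3:-→d4:-→d5:-→d6:-→d7:-→d8:-→d9:-→d10:-→d11:-→d12:-→d13:-→d14:-→d15:-→d16:H7→d17:- -> H7

== LOOKUPS ==
["H7","H1","H0","H0","H6","H6","H3","H7","H7"]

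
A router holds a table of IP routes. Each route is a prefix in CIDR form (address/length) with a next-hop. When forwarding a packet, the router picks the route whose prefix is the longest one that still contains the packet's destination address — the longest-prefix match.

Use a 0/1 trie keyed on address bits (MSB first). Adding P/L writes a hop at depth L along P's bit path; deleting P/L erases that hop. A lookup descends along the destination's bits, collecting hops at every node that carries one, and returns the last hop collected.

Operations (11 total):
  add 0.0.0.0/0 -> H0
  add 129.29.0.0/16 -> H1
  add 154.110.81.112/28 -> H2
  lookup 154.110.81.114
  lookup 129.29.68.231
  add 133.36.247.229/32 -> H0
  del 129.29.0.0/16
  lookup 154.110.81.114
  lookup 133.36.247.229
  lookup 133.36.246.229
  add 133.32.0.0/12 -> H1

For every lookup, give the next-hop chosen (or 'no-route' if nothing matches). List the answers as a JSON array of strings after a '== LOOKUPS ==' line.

Apply in order:
  add 0.0.0.0/0 -> H0 at depth 0
  add 129.29.0.0/16 -> H1 at depth 16
  add 154.110.81.112/28 -> H2 at depth 28
  lookup 154.110.81.114: bits 1001101001101110010100010111 walk d0:H0→d1:-→d2:-→d3:-→d4:-→d5:-→d6:-→d7:-→d8:-→d9:-→d10:-→d11:-→d12:-→d13:-→d14:-→d15:-→d16:-→d17:-→d18:-→d19:-→d20:-→d21:-→d22:-→d23:-→d24:-→d25:-→d26:-→d27:-→d28:H2 -> H2
  lookup 129.29.68.231: bits 1000000100011101 walk d0:H0→d1:-→d2:-→d3:-→d4:-→d5:-→d6:-→d7:-→d8:-→d9:-→d10:-→d11:-→d12:-→d13:-→d14:-→d15:-→d16:H1 -> H1
  add 133.36.247.229/32 -> H0 at depth 32
  - 129.29.0.0/16 clear@16
  lookup 154.110.81.114: bits 1001101001101110010100010111 walk d0:H0→d1:-→d2:-→d3:-→d4:-→d5:-→d6:-→d7:-→d8:-→d9:-→d10:-→d11:-→d12:-→d13:-→d14:-→d15:-→d16:-→d17:-→d18:-→d19:-→d20:-→d21:-→d22:-→d23:-→d24:-→d25:-→d26:-→d27:-→d28:H2 -> H2
  lookup 133.36.247.229: bits 10000101001001001111011111100101 walk d0:H0→d1:-→d2:-→d3:-→d4:-→d5:-→d6:-→d7:-→d8:-→d9:-→d10:-→d11:-→d12:-→d13:-→d14:-→d15:-→d16:-→d17:-→d18:-→d19:-→d20:-→d21:-→d22:-→d23:-→d24:-→d25:-→d26:-→d27:-→d28:-→d29:-→d30:-→d31:-→d32:H0 -> H0
  lookup 133.36.246.229: bits 10000101001001001111011 walk d0:H0→d1:-→d2:-→d3:-→d4:-→d5:-→d6:-→d7:-→d8:-→d9:-→d10:-→d11:-→d12:-→d13:-→d14:-→d15:-→d16:-→d17:-→d18:-→d19:-→d20:-→d21:-→d22:-→d23:- -> H0
  add 133.32.0.0/12 -> H1 at depth 12

== LOOKUPS ==
["H2","H1","H2","H0","H0"]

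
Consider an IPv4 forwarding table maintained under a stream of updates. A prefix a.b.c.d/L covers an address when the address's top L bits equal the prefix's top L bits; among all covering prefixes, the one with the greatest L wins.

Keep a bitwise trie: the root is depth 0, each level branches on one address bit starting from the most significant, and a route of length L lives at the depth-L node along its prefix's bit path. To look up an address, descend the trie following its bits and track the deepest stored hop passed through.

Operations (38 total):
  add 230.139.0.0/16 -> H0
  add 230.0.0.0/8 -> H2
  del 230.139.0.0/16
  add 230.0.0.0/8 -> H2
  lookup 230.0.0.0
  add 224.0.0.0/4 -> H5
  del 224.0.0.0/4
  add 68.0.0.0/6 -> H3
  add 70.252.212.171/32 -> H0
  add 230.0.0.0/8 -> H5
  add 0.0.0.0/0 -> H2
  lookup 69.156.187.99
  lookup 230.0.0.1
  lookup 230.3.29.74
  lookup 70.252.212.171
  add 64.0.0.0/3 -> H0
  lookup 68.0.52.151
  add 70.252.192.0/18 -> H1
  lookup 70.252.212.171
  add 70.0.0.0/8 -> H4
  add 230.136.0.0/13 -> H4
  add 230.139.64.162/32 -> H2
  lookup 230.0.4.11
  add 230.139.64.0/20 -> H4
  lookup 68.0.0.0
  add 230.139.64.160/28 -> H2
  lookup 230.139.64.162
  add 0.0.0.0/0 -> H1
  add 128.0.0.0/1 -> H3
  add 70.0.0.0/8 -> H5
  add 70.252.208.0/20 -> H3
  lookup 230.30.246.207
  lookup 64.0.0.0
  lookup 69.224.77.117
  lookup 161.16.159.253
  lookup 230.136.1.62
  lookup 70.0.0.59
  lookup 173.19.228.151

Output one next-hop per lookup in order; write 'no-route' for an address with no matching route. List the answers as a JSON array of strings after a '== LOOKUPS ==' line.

Trace:
  + 230.139.0.0/16 (H0) depth=16
  + 230.0.0.0/8 (H2) depth=8
  - 230.139.0.0/16 clear@16
  + 230.0.0.0/8 (H2) depth=8
  lookup 230.0.0.0: bits 11100110 walk d0:-→d1:-→d2:-→d3:-→d4:-→d5:-→d6:-→d7:-→d8:H2 -> H2
  + 224.0.0.0/4 (H5) depth=4
  - 224.0.0.0/4 clear@4
  + 68.0.0.0/6 (H3) depth=6
  + 70.252.212.171/32 (H0) depth=32
  + 230.0.0.0/8 (H5) depth=8
  + 0.0.0.0/0 (H2) depth=0
  lookup 69.156.187.99: bits 010001 walk d0:H2→d1:-→d2:-→d3:-→d4:-→d5:-→d6:H3 -> H3
  lookup 230.0.0.1: bits 11100110 walk d0:H2→d1:-→d2:-→d3:-→d4:-→d5:-→d6:-→d7:-→d8:H5 -> H5
  lookup 230.3.29.74: bits 11100110 walk d0:H2→d1:-→d2:-→d3:-→d4:-→d5:-→d6:-→d7:-→d8:H5 -> H5
  lookup 70.252.212.171: bits 01000110111111001101010010101011 walk d0:H2→d1:-→d2:-→d3:-→d4:-→d5:-→d6:H3→d7:-→d8:-→d9:-→d10:-→d11:-→d12:-→d13:-→d14:-→d15:-→d16:-→d17:-→d18:-→d19:-→d20:-→d21:-→d22:-→d23:-→d24:-→d25:-→d26:-→d27:-→d28:-→d29:-→d30:-→d31:-→d32:H0 -> H0
  + 64.0.0.0/3 (H0) depth=3
  lookup 68.0.52.151: bits 010001 walk d0:H2→d1:-→d2:-→d3:H0→d4:-→d5:-→d6:H3 -> H3
  + 70.252.192.0/18 (H1) depth=18
  lookup 70.252.212.171: bits 01000110111111001101010010101011 walk d0:H2→d1:-→d2:-→d3:H0→d4:-→d5:-→d6:H3→d7:-→d8:-→d9:-→d10:-→d11:-→d12:-→d13:-→d14:-→d15:-→d16:-→d17:-→d18:H1→d19:-→d20:-→d21:-→d22:-→d23:-→d24:-→d25:-→d26:-→d27:-→d28:-→d29:-→d30:-→d31:-→d32:H0 -> H0
  + 70.0.0.0/8 (H4) depth=8
  + 230.136.0.0/13 (H4) depth=13
  + 230.139.64.162/32 (H2) depth=32
  lookup 230.0.4.11: bits 11100110 walk d0:H2→d1:-→d2:-→d3:-→d4:-→d5:-→d6:-→d7:-→d8:H5 -> H5
  + 230.139.64.0/20 (H4) depth=20
  lookup 68.0.0.0: bits 010001 walk d0:H2→d1:-→d2:-→d3:H0→d4:-→d5:-→d6:H3 -> H3
  + 230.139.64.160/28 (H2) depth=28
  lookup 230.139.64.162: bits 11100110100010110100000010100010 walk d0:H2→d1:-→d2:-→d3:-→d4:-→d5:-→d6:-→d7:-→d8:H5→d9:-→d10:-→d11:-→d12:-→d13:H4→d14:-→d15:-→d16:-→d17:-→d18:-→d19:-→d20:H4→d21:-→d22:-→d23:-→d24:-→d25:-→d26:-→d27:-→d28:H2→d29:-→d30:-→d31:-→d32:H2 -> H2
  + 0.0.0.0/0 (H1) depth=0
  + 128.0.0.0/1 (H3) depth=1
  + 70.0.0.0/8 (H5) depth=8
  + 70.252.208.0/20 (H3) depth=20
  lookup 230.30.246.207: bits 11100110 walk d0:H1→d1:H3→d2:-→d3:-→d4:-→d5:-→d6:-→d7:-→d8:H5 -> H5
  lookup 64.0.0.0: bits 01000 walk d0:H1→d1:-→d2:-→d3:H0→d4:-→d5:- -> H0
  lookup 69.224.77.117: bits 010001 walk d0:H1→d1:-→d2:-→d3:H0→d4:-→d5:-→d6:H3 -> H3
  lookup 161.16.159.253: bits 1 walk d0:H1→d1:H3 -> H3
  lookup 230.136.1.62: bits 11100110100010 walk d0:H1→d1:H3→d2:-→d3:-→d4:-→d5:-→d6:-→d7:-→d8:H5→d9:-→d10:-→d11:-→d12:-→d13:H4→d14:- -> H4
  lookup 70.0.0.59: bits 01000110 walk d0:H1→d1:-→d2:-→d3:H0→d4:-→d5:-→d6:H3→d7:-→d8:H5 -> H5
  lookup 173.19.228.151: bits 1 walk d0:H1→d1:H3 -> H3

== LOOKUPS ==
["H2","H3","H5","H5","H0","H3","H0","H5","H3","H2","H5","H0","H3","H3","H4","H5","H3"]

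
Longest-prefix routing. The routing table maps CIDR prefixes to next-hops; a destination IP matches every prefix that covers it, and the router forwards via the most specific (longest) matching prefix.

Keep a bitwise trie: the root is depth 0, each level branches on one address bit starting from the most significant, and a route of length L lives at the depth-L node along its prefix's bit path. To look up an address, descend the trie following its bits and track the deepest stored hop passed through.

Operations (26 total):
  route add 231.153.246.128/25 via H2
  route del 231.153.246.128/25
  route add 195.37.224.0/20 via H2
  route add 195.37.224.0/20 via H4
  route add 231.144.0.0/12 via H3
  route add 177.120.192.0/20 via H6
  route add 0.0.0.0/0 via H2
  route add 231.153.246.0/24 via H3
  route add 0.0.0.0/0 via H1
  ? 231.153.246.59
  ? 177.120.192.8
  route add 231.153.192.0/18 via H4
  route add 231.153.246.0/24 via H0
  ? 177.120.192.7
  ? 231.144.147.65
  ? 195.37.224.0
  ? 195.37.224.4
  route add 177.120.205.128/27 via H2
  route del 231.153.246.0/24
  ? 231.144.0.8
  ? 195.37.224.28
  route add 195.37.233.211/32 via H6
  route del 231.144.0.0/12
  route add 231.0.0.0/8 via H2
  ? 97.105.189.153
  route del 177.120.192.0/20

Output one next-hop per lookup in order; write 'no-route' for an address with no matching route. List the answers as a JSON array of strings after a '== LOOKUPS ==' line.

Trace:
  add 231.153.246.128/25 -> H2 at depth 25
  del 231.153.246.128/25 (clear depth 25)
  add 195.37.224.0/20 -> H2 at depth 20
  add 195.37.224.0/20 -> H4 at depth 20
  add 231.144.0.0/12 -> H3 at depth 12
  add 177.120.192.0/20 -> H6 at depth 20
  add 0.0.0.0/0 -> H2 at depth 0
  add 231.153.246.0/24 -> H3 at depth 24
  add 0.0.0.0/0 -> H1 at depth 0
  Q 231.153.246.59: descend 111001111001100111110110 ; hops seen [H1,H3,H3] ; pick H3
  Q 177.120.192.8: descend 10110001011110001100 ; hops seen [H1,H6] ; pick H6
  add 231.153.192.0/18 -> H4 at depth 18
  add 231.153.246.0/24 -> H0 at depth 24
  Q 177.120.192.7: descend 10110001011110001100 ; hops seen [H1,H6] ; pick H6
  Q 231.144.147.65: descend 111001111001 ; hops seen [H1,H3] ; pick H3
  Q 195.37.224.0: descend 11000011001001011110 ; hops seen [H1,H4] ; pick H4
  Q 195.37.224.4: descend 11000011001001011110 ; hops seen [H1,H4] ; pick H4
  add 177.120.205.128/27 -> H2 at depth 27
  del 231.153.246.0/24 (clear depth 24)
  Q 231.144.0.8: descend 111001111001 ; hops seen [H1,H3] ; pick H3
  Q 195.37.224.28: descend 11000011001001011110 ; hops seen [H1,H4] ; pick H4
  add 195.37.233.211/32 -> H6 at depth 32
  del 231.144.0.0/12 (clear depth 12)
  add 231.0.0.0/8 -> H2 at depth 8
  Q 97.105.189.153: descend ε ; hops seen [H1] ; pick H1
  del 177.120.192.0/20 (clear depth 20)

== LOOKUPS ==
["H3","H6","H6","H3","H4","H4","H3","H4","H1"]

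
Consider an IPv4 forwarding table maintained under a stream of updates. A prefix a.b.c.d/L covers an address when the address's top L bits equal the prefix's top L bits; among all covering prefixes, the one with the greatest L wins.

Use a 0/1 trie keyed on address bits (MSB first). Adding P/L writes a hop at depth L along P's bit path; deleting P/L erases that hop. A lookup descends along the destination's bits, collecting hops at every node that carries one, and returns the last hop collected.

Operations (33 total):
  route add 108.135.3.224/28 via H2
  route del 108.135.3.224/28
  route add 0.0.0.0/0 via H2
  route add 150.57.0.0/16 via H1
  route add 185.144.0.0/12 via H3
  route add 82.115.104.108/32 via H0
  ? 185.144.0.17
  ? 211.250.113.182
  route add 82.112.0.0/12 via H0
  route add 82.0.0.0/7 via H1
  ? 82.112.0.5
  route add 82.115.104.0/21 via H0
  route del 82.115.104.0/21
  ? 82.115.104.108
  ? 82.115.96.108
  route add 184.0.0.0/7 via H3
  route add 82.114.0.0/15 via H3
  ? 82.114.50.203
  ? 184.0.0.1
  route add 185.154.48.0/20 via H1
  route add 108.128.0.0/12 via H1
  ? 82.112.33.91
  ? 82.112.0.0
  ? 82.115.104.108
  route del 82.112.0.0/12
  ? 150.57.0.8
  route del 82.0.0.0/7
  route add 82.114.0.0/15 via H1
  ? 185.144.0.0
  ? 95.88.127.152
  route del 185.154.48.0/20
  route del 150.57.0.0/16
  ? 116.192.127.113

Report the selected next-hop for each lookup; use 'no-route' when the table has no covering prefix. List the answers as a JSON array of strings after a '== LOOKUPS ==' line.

Apply in order:
  + 108.135.3.224/28 (H2) depth=28
  - 108.135.3.224/28 clear@28
  + 0.0.0.0/0 (H2) depth=0
  + 150.57.0.0/16 (H1) depth=16
  + 185.144.0.0/12 (H3) depth=12
  + 82.115.104.108/32 (H0) depth=32
  lookup 185.144.0.17: bits 101110011001 walk d0:H2→d1:-→d2:-→d3:-→d4:-→d5:-→d6:-→d7:-→d8:-→d9:-→d10:-→d11:-→d12:H3 -> H3
  lookup 211.250.113.182: bits 1 walk d0:H2→d1:- -> H2
  + 82.112.0.0/12 (H0) depth=12
  + 82.0.0.0/7 (H1) depth=7
  lookup 82.112.0.5: bits 01010010011100 walk d0:H2→d1:-→d2:-→d3:-→d4:-→d5:-→d6:-→d7:H1→d8:-→d9:-→d10:-→d11:-→d12:H0→d13:-→d14:- -> H0
  + 82.115.104.0/21 (H0) depth=21
  - 82.115.104.0/21 clear@21
  lookup 82.115.104.108: bits 01010010011100110110100001101100 walk d0:H2→d1:-→d2:-→d3:-→d4:-→d5:-→d6:-→d7:H1→d8:-→d9:-→d10:-→d11:-→d12:H0→d13:-→d14:-→d15:-→d16:-→d17:-→d18:-→d19:-→d20:-→d21:-→d22:-→d23:-→d24:-→d25:-→d26:-→d27:-→d28:-→d29:-→d30:-→d31:-→d32:H0 -> H0
  lookup 82.115.96.108: bits 01010010011100110110 walk d0:H2→d1:-→d2:-→d3:-→d4:-→d5:-→d6:-→d7:H1→d8:-→d9:-→d10:-→d11:-→d12:H0→d13:-→d14:-→d15:-→d16:-→d17:-→d18:-→d19:-→d20:- -> H0
  + 184.0.0.0/7 (H3) depth=7
  + 82.114.0.0/15 (H3) depth=15
  lookup 82.114.50.203: bits 010100100111001 walk d0:H2→d1:-→d2:-→d3:-→d4:-→d5:-→d6:-→d7:H1→d8:-→d9:-→d10:-→d11:-→d12:H0→d13:-→d14:-→d15:H3 -> H3
  lookup 184.0.0.1: bits 1011100 walk d0:H2→d1:-→d2:-→d3:-→d4:-→d5:-→d6:-→d7:H3 -> H3
  + 185.154.48.0/20 (H1) depth=20
  + 108.128.0.0/12 (H1) depth=12
  lookup 82.112.33.91: bits 01010010011100 walk d0:H2→d1:-→d2:-→d3:-→d4:-→d5:-→d6:-→d7:H1→d8:-→d9:-→d10:-→d11:-→d12:H0→d13:-→d14:- -> H0
  lookup 82.112.0.0: bits 01010010011100 walk d0:H2→d1:-→d2:-→d3:-→d4:-→d5:-→d6:-→d7:H1→d8:-→d9:-→d10:-→d11:-→d12:H0→d13:-→d14:- -> H0
  lookup 82.115.104.108: bits 01010010011100110110100001101100 walk d0:H2→d1:-→d2:-→d3:-→d4:-→d5:-→d6:-→d7:H1→d8:-→d9:-→d10:-→d11:-→d12:H0→d13:-→d14:-→d15:H3→d16:-→d17:-→d18:-→d19:-→d20:-→d21:-→d22:-→d23:-→d24:-→d25:-→d26:-→d27:-→d28:-→d29:-→d30:-→d31:-→d32:H0 -> H0
  - 82.112.0.0/12 clear@12
  lookup 150.57.0.8: bits 1001011000111001 walk d0:H2→d1:-→d2:-→d3:-→d4:-→d5:-→d6:-→d7:-→d8:-→d9:-→d10:-→d11:-→d12:-→d13:-→d14:-→d15:-→d16:H1 -> H1
  - 82.0.0.0/7 clear@7
  + 82.114.0.0/15 (H1) depth=15
  lookup 185.144.0.0: bits 101110011001 walk d0:H2→d1:-→d2:-→d3:-→d4:-→d5:-→d6:-→d7:H3→d8:-→d9:-→d10:-→d11:-→d12:H3 -> H3
  lookup 95.88.127.152: bits 0101 walk d0:H2→d1:-→d2:-→d3:-→d4:- -> H2
  - 185.154.48.0/20 clear@20
  - 150.57.0.0/16 clear@16
  lookup 116.192.127.113: bits 011 walk d0:H2→d1:-→d2:-→d3:- -> H2

== LOOKUPS ==
["H3","H2","H0","H0","H0","H3","H3","H0","H0","H0","H1","H3","H2","H2"]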